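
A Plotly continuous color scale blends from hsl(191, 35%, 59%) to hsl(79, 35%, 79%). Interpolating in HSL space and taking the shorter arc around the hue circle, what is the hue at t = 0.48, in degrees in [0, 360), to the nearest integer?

Hue arc: Δh = 79 − 191 = -112° (|Δh| ≤ 180, already the shorter path).
H = 191 + 0.48 × (-112) = 137.24 → 137°

137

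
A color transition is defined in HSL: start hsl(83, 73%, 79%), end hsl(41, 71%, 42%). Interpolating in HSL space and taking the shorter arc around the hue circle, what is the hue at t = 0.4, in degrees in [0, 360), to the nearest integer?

66

Hue arc: Δh = 41 − 83 = -42° (|Δh| ≤ 180, already the shorter path).
H = 83 + 0.4 × (-42) = 66.2 → 66°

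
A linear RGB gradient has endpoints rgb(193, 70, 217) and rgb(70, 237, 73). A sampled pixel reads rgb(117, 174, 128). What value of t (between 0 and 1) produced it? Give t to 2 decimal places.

0.62

Invert the lerp on the G channel (largest span, 167): t = (174 − 70) / (237 − 70) = 104/167 = 0.62275.
Check on R: (117 − 193)/(70 − 193) = 0.6179 ✓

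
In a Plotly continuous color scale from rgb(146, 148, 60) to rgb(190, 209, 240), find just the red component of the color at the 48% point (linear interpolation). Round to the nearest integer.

R = 146 + 0.48 × (190 − 146) = 167.12 → 167

167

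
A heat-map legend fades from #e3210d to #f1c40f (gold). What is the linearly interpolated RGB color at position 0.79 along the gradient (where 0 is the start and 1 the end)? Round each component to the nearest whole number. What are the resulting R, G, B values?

#e3210d → (227, 33, 13); #f1c40f → (241, 196, 15).
R = 227 + 0.79 × (241 − 227) = 227 + 0.79 × 14 = 238.06 → 238
G = 33 + 0.79 × (196 − 33) = 33 + 0.79 × 163 = 161.77 → 162
B = 13 + 0.79 × (15 − 13) = 13 + 0.79 × 2 = 14.58 → 15

(238, 162, 15)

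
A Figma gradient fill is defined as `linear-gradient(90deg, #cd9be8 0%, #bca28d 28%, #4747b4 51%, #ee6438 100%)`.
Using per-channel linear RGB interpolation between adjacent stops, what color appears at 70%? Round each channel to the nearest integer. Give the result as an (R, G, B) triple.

(136, 82, 132)

70% lies between the 51% and 100% stops, so the local fraction is t = (70 − 51)/(100 − 51) = 19/49 ≈ 0.3878.
#4747b4 → (71, 71, 180); #ee6438 → (238, 100, 56).
R = 71 + 0.3878 × (238 − 71) = 135.763 → 136
G = 71 + 0.3878 × (100 − 71) = 82.246 → 82
B = 180 + 0.3878 × (56 − 180) = 131.913 → 132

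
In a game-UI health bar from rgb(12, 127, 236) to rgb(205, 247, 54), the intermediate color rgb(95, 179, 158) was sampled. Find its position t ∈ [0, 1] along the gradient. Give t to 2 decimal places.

Invert the lerp on the R channel (largest span, 193): t = (95 − 12) / (205 − 12) = 83/193 = 0.43005.
Check on G: (179 − 127)/(247 − 127) = 0.4333 ✓

0.43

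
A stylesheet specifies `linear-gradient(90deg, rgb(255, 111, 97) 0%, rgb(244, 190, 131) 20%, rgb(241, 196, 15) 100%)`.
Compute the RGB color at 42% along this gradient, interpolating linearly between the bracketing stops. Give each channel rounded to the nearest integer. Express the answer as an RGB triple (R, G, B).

(243, 192, 99)

42% lies between the 20% and 100% stops, so the local fraction is t = (42 − 20)/(100 − 20) = 22/80 ≈ 0.275.
R = 244 + 0.275 × (241 − 244) = 243.175 → 243
G = 190 + 0.275 × (196 − 190) = 191.65 → 192
B = 131 + 0.275 × (15 − 131) = 99.1 → 99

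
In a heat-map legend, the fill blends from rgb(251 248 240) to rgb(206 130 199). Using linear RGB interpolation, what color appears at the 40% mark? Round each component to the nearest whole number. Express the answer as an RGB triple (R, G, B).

(233, 201, 224)

40% corresponds to t = 0.4.
R = 251 + 0.4 × (206 − 251) = 251 + 0.4 × -45 = 233 → 233
G = 248 + 0.4 × (130 − 248) = 248 + 0.4 × -118 = 200.8 → 201
B = 240 + 0.4 × (199 − 240) = 240 + 0.4 × -41 = 223.6 → 224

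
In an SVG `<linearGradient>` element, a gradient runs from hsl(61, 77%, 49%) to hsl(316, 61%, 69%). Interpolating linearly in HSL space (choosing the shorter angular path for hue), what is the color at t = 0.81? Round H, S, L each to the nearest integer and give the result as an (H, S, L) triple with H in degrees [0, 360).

Hue: 316 − 61 = 255°, but |255| > 180 so the shorter arc goes the other way: Δh = 255 − 360 = -105°.
H = 61 + 0.81 × (-105) = -24.05 → -24 → -24 mod 360 = 336°
S = 77 + 0.81 × (61 − 77) = 64.04 → 64%
L = 49 + 0.81 × (69 − 49) = 65.2 → 65%

(336, 64, 65)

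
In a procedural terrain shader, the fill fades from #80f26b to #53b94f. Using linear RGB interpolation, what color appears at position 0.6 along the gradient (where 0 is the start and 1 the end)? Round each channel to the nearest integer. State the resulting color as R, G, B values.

(101, 208, 90)

#80f26b → (128, 242, 107); #53b94f → (83, 185, 79).
R = 128 + 0.6 × (83 − 128) = 128 + 0.6 × -45 = 101 → 101
G = 242 + 0.6 × (185 − 242) = 242 + 0.6 × -57 = 207.8 → 208
B = 107 + 0.6 × (79 − 107) = 107 + 0.6 × -28 = 90.2 → 90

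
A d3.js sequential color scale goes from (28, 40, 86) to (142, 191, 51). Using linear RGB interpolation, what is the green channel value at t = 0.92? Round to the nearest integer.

179

G = 40 + 0.92 × (191 − 40) = 178.92 → 179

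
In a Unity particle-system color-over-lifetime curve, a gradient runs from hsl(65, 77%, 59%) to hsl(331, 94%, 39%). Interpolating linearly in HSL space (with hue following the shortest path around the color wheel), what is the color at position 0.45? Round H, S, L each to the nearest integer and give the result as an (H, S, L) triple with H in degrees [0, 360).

Hue: 331 − 65 = 266°, but |266| > 180 so the shorter arc goes the other way: Δh = 266 − 360 = -94°.
H = 65 + 0.45 × (-94) = 22.7 → 23°
S = 77 + 0.45 × (94 − 77) = 84.65 → 85%
L = 59 + 0.45 × (39 − 59) = 50 → 50%

(23, 85, 50)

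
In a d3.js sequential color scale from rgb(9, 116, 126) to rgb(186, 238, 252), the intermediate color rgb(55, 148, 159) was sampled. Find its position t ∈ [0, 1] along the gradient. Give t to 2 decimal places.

0.26

Invert the lerp on the R channel (largest span, 177): t = (55 − 9) / (186 − 9) = 46/177 = 0.25989.
Check on G: (148 − 116)/(238 − 116) = 0.2623 ✓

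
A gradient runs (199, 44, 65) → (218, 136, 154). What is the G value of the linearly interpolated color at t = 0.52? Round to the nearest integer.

G = 44 + 0.52 × (136 − 44) = 91.84 → 92

92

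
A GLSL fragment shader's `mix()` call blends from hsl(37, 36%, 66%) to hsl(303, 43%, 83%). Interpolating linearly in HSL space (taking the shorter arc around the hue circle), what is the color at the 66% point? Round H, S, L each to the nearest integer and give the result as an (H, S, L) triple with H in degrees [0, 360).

(335, 41, 77)

Hue: 303 − 37 = 266°, but |266| > 180 so the shorter arc goes the other way: Δh = 266 − 360 = -94°.
H = 37 + 0.66 × (-94) = -25.04 → -25 → -25 mod 360 = 335°
S = 36 + 0.66 × (43 − 36) = 40.62 → 41%
L = 66 + 0.66 × (83 − 66) = 77.22 → 77%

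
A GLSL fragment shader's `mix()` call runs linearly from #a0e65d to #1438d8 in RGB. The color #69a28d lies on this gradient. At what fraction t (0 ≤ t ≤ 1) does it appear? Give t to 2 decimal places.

0.39

Invert the lerp on the G channel (largest span, 174): t = (162 − 230) / (56 − 230) = -68/-174 = 0.3908.
Check on R: (105 − 160)/(20 − 160) = 0.3929 ✓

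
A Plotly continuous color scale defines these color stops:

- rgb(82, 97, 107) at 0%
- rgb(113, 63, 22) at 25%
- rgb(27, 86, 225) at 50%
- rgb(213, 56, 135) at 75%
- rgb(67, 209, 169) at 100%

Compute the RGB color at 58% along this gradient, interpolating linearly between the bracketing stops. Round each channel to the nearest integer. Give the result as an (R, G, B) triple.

58% lies between the 50% and 75% stops, so the local fraction is t = (58 − 50)/(75 − 50) = 8/25 ≈ 0.32.
R = 27 + 0.32 × (213 − 27) = 86.52 → 87
G = 86 + 0.32 × (56 − 86) = 76.4 → 76
B = 225 + 0.32 × (135 − 225) = 196.2 → 196

(87, 76, 196)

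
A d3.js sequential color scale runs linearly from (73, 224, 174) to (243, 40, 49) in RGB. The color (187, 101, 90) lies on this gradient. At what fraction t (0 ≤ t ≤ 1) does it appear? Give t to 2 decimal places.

Invert the lerp on the G channel (largest span, 184): t = (101 − 224) / (40 − 224) = -123/-184 = 0.66848.
Check on R: (187 − 73)/(243 − 73) = 0.6706 ✓

0.67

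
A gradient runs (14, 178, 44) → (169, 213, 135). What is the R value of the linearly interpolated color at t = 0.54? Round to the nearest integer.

R = 14 + 0.54 × (169 − 14) = 97.7 → 98

98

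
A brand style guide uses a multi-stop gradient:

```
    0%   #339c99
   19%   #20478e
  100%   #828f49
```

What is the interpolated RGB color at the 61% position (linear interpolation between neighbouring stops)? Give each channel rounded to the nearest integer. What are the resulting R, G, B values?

(83, 108, 106)

61% lies between the 19% and 100% stops, so the local fraction is t = (61 − 19)/(100 − 19) = 42/81 ≈ 0.5185.
#20478e → (32, 71, 142); #828f49 → (130, 143, 73).
R = 32 + 0.5185 × (130 − 32) = 82.813 → 83
G = 71 + 0.5185 × (143 − 71) = 108.332 → 108
B = 142 + 0.5185 × (73 − 142) = 106.224 → 106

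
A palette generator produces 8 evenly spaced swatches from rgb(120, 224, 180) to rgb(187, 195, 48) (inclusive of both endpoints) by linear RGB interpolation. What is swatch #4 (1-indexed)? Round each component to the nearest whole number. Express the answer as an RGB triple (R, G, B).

With 8 swatches and endpoints inclusive, swatch 4 sits at t = (4 − 1)/(8 − 1) = 3/7 ≈ 0.4286.
R = 120 + 0.4286 × (187 − 120) = 148.716 → 149
G = 224 + 0.4286 × (195 − 224) = 211.571 → 212
B = 180 + 0.4286 × (48 − 180) = 123.425 → 123

(149, 212, 123)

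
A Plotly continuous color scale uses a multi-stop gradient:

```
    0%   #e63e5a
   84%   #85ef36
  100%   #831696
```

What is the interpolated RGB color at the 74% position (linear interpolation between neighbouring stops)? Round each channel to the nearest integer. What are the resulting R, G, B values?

74% lies between the 0% and 84% stops, so the local fraction is t = (74 − 0)/(84 − 0) = 74/84 ≈ 0.881.
#e63e5a → (230, 62, 90); #85ef36 → (133, 239, 54).
R = 230 + 0.881 × (133 − 230) = 144.543 → 145
G = 62 + 0.881 × (239 − 62) = 217.937 → 218
B = 90 + 0.881 × (54 − 90) = 58.284 → 58

(145, 218, 58)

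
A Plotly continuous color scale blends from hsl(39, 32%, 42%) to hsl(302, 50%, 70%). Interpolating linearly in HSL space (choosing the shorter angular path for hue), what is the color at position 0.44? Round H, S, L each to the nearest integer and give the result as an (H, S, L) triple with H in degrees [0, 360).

(356, 40, 54)

Hue: 302 − 39 = 263°, but |263| > 180 so the shorter arc goes the other way: Δh = 263 − 360 = -97°.
H = 39 + 0.44 × (-97) = -3.68 → -4 → -4 mod 360 = 356°
S = 32 + 0.44 × (50 − 32) = 39.92 → 40%
L = 42 + 0.44 × (70 − 42) = 54.32 → 54%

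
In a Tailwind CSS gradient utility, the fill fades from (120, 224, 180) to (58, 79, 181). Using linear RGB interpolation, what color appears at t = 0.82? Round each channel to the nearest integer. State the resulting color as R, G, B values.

R = 120 + 0.82 × (58 − 120) = 120 + 0.82 × -62 = 69.16 → 69
G = 224 + 0.82 × (79 − 224) = 224 + 0.82 × -145 = 105.1 → 105
B = 180 + 0.82 × (181 − 180) = 180 + 0.82 × 1 = 180.82 → 181

(69, 105, 181)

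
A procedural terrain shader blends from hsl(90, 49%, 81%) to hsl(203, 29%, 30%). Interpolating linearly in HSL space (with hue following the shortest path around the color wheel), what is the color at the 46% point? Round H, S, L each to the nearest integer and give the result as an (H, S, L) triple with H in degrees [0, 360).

(142, 40, 58)

Hue arc: Δh = 203 − 90 = 113° (|Δh| ≤ 180, already the shorter path).
H = 90 + 0.46 × (113) = 141.98 → 142°
S = 49 + 0.46 × (29 − 49) = 39.8 → 40%
L = 81 + 0.46 × (30 − 81) = 57.54 → 58%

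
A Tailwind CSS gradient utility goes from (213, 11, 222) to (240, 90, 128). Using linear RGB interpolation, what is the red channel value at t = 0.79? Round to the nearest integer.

R = 213 + 0.79 × (240 − 213) = 234.33 → 234

234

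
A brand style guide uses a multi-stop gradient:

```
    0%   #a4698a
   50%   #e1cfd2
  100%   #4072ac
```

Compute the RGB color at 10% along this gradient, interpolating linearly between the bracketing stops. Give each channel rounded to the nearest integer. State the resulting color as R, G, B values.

10% lies between the 0% and 50% stops, so the local fraction is t = (10 − 0)/(50 − 0) = 10/50 ≈ 0.2.
#a4698a → (164, 105, 138); #e1cfd2 → (225, 207, 210).
R = 164 + 0.2 × (225 − 164) = 176.2 → 176
G = 105 + 0.2 × (207 − 105) = 125.4 → 125
B = 138 + 0.2 × (210 − 138) = 152.4 → 152

(176, 125, 152)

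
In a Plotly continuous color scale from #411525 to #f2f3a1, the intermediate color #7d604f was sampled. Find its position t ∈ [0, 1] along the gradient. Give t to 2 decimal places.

Invert the lerp on the G channel (largest span, 222): t = (96 − 21) / (243 − 21) = 75/222 = 0.33784.
Check on R: (125 − 65)/(242 − 65) = 0.339 ✓

0.34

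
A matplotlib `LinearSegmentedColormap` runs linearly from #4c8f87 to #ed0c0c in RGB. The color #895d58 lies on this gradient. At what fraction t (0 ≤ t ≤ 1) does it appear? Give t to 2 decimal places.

Invert the lerp on the R channel (largest span, 161): t = (137 − 76) / (237 − 76) = 61/161 = 0.37888.
Check on G: (93 − 143)/(12 − 143) = 0.3817 ✓

0.38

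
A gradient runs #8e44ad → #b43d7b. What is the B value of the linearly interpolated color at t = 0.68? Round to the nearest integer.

B₁ = 173 (from #8e44ad), B₂ = 123 (from #b43d7b).
B = 173 + 0.68 × (123 − 173) = 139 → 139

139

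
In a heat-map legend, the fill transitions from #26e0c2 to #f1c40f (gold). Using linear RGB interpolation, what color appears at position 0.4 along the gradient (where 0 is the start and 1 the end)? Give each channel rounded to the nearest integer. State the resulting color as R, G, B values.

(119, 213, 122)

#26e0c2 → (38, 224, 194); #f1c40f → (241, 196, 15).
R = 38 + 0.4 × (241 − 38) = 38 + 0.4 × 203 = 119.2 → 119
G = 224 + 0.4 × (196 − 224) = 224 + 0.4 × -28 = 212.8 → 213
B = 194 + 0.4 × (15 − 194) = 194 + 0.4 × -179 = 122.4 → 122
So the blended color is (119, 213, 122), about #77d57a.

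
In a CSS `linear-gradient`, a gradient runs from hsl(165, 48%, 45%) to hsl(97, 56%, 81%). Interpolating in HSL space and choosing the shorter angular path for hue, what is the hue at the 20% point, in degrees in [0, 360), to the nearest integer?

151

Hue arc: Δh = 97 − 165 = -68° (|Δh| ≤ 180, already the shorter path).
H = 165 + 0.2 × (-68) = 151.4 → 151°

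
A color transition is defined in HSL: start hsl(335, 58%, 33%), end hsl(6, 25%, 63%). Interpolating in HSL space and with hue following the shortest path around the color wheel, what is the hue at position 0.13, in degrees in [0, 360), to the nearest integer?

339

Hue: 6 − 335 = -329°, but |-329| > 180 so the shorter arc goes the other way: Δh = -329 + 360 = 31°.
H = 335 + 0.13 × (31) = 339.03 → 339°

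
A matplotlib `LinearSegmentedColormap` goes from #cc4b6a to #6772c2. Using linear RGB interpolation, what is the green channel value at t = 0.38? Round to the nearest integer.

90

G₁ = 75 (from #cc4b6a), G₂ = 114 (from #6772c2).
G = 75 + 0.38 × (114 − 75) = 89.82 → 90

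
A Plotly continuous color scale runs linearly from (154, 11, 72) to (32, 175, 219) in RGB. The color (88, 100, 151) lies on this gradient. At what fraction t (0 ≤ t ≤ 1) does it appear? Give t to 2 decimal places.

0.54

Invert the lerp on the G channel (largest span, 164): t = (100 − 11) / (175 − 11) = 89/164 = 0.54268.
Check on R: (88 − 154)/(32 − 154) = 0.541 ✓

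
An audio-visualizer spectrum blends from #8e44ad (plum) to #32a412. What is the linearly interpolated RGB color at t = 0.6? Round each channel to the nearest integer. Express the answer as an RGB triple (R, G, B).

#8e44ad → (142, 68, 173); #32a412 → (50, 164, 18).
R = 142 + 0.6 × (50 − 142) = 142 + 0.6 × -92 = 86.8 → 87
G = 68 + 0.6 × (164 − 68) = 68 + 0.6 × 96 = 125.6 → 126
B = 173 + 0.6 × (18 − 173) = 173 + 0.6 × -155 = 80 → 80

(87, 126, 80)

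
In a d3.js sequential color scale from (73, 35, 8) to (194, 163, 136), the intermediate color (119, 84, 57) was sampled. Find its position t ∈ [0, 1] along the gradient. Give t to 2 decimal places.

Invert the lerp on the G channel (largest span, 128): t = (84 − 35) / (163 − 35) = 49/128 = 0.38281.
Check on R: (119 − 73)/(194 − 73) = 0.3802 ✓

0.38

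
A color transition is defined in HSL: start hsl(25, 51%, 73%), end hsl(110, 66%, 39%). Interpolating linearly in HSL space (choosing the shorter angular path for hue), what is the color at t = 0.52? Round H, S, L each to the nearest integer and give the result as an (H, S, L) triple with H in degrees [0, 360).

(69, 59, 55)

Hue arc: Δh = 110 − 25 = 85° (|Δh| ≤ 180, already the shorter path).
H = 25 + 0.52 × (85) = 69.2 → 69°
S = 51 + 0.52 × (66 − 51) = 58.8 → 59%
L = 73 + 0.52 × (39 − 73) = 55.32 → 55%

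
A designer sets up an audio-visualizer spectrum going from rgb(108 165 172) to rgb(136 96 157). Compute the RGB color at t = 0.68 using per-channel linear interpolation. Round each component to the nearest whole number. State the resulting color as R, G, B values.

R = 108 + 0.68 × (136 − 108) = 108 + 0.68 × 28 = 127.04 → 127
G = 165 + 0.68 × (96 − 165) = 165 + 0.68 × -69 = 118.08 → 118
B = 172 + 0.68 × (157 − 172) = 172 + 0.68 × -15 = 161.8 → 162
So the blended color is (127, 118, 162), about #7f76a2.

(127, 118, 162)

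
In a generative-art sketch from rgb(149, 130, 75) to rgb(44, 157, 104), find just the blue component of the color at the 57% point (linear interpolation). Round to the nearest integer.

B = 75 + 0.57 × (104 − 75) = 91.53 → 92

92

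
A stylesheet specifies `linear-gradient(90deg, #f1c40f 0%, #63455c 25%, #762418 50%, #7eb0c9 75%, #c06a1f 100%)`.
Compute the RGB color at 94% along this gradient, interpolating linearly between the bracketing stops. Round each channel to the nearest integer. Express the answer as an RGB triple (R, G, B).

94% lies between the 75% and 100% stops, so the local fraction is t = (94 − 75)/(100 − 75) = 19/25 ≈ 0.76.
#7eb0c9 → (126, 176, 201); #c06a1f → (192, 106, 31).
R = 126 + 0.76 × (192 − 126) = 176.16 → 176
G = 176 + 0.76 × (106 − 176) = 122.8 → 123
B = 201 + 0.76 × (31 − 201) = 71.8 → 72

(176, 123, 72)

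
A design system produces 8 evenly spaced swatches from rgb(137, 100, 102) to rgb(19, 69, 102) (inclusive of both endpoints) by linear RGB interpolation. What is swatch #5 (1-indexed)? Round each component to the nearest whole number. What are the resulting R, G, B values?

(70, 82, 102)

With 8 swatches and endpoints inclusive, swatch 5 sits at t = (5 − 1)/(8 − 1) = 4/7 ≈ 0.5714.
R = 137 + 0.5714 × (19 − 137) = 69.575 → 70
G = 100 + 0.5714 × (69 − 100) = 82.287 → 82
B = 102 + 0.5714 × (102 − 102) = 102 → 102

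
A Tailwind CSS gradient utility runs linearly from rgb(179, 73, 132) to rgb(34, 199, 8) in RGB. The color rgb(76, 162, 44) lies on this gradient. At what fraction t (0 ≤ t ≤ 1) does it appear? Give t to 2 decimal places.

Invert the lerp on the R channel (largest span, 145): t = (76 − 179) / (34 − 179) = -103/-145 = 0.71034.
Check on G: (162 − 73)/(199 − 73) = 0.7063 ✓

0.71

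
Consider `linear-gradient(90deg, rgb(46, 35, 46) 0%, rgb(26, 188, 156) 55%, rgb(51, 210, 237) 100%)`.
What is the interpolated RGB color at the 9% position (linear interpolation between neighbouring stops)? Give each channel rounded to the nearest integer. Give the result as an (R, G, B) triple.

(43, 60, 64)

9% lies between the 0% and 55% stops, so the local fraction is t = (9 − 0)/(55 − 0) = 9/55 ≈ 0.1636.
R = 46 + 0.1636 × (26 − 46) = 42.728 → 43
G = 35 + 0.1636 × (188 − 35) = 60.031 → 60
B = 46 + 0.1636 × (156 − 46) = 63.996 → 64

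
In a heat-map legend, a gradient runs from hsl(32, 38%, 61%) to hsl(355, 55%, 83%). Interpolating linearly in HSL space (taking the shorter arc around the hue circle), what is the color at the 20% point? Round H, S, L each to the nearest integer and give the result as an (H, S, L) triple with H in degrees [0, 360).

Hue: 355 − 32 = 323°, but |323| > 180 so the shorter arc goes the other way: Δh = 323 − 360 = -37°.
H = 32 + 0.2 × (-37) = 24.6 → 25°
S = 38 + 0.2 × (55 − 38) = 41.4 → 41%
L = 61 + 0.2 × (83 − 61) = 65.4 → 65%

(25, 41, 65)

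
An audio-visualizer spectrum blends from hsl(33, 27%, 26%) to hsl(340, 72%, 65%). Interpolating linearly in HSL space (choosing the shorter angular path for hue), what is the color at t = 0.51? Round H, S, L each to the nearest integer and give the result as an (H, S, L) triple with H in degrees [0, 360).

Hue: 340 − 33 = 307°, but |307| > 180 so the shorter arc goes the other way: Δh = 307 − 360 = -53°.
H = 33 + 0.51 × (-53) = 5.97 → 6°
S = 27 + 0.51 × (72 − 27) = 49.95 → 50%
L = 26 + 0.51 × (65 − 26) = 45.89 → 46%

(6, 50, 46)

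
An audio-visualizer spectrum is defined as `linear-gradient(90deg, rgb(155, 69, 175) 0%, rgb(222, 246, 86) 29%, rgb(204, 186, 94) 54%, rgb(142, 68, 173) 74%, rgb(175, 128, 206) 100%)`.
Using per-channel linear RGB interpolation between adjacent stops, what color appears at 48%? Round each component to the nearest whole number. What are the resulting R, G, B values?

48% lies between the 29% and 54% stops, so the local fraction is t = (48 − 29)/(54 − 29) = 19/25 ≈ 0.76.
R = 222 + 0.76 × (204 − 222) = 208.32 → 208
G = 246 + 0.76 × (186 − 246) = 200.4 → 200
B = 86 + 0.76 × (94 − 86) = 92.08 → 92

(208, 200, 92)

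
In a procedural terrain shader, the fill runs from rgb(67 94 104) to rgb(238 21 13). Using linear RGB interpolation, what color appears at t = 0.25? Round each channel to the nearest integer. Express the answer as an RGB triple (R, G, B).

(110, 76, 81)

R = 67 + 0.25 × (238 − 67) = 67 + 0.25 × 171 = 109.75 → 110
G = 94 + 0.25 × (21 − 94) = 94 + 0.25 × -73 = 75.75 → 76
B = 104 + 0.25 × (13 − 104) = 104 + 0.25 × -91 = 81.25 → 81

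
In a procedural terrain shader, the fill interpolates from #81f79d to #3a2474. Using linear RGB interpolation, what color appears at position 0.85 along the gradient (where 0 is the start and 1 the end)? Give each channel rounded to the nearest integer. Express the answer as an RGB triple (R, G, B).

#81f79d → (129, 247, 157); #3a2474 → (58, 36, 116).
R = 129 + 0.85 × (58 − 129) = 129 + 0.85 × -71 = 68.65 → 69
G = 247 + 0.85 × (36 − 247) = 247 + 0.85 × -211 = 67.65 → 68
B = 157 + 0.85 × (116 − 157) = 157 + 0.85 × -41 = 122.15 → 122
So the blended color is (69, 68, 122), about #45447a.

(69, 68, 122)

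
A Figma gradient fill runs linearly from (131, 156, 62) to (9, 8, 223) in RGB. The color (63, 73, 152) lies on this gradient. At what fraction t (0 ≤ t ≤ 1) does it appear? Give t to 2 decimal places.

Invert the lerp on the B channel (largest span, 161): t = (152 − 62) / (223 − 62) = 90/161 = 0.55901.
Check on R: (63 − 131)/(9 − 131) = 0.5574 ✓

0.56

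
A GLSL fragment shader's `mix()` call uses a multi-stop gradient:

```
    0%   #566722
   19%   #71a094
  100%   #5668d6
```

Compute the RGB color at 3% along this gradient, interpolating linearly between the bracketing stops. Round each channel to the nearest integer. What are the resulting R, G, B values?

3% lies between the 0% and 19% stops, so the local fraction is t = (3 − 0)/(19 − 0) = 3/19 ≈ 0.1579.
#566722 → (86, 103, 34); #71a094 → (113, 160, 148).
R = 86 + 0.1579 × (113 − 86) = 90.263 → 90
G = 103 + 0.1579 × (160 − 103) = 112 → 112
B = 34 + 0.1579 × (148 − 34) = 52.001 → 52

(90, 112, 52)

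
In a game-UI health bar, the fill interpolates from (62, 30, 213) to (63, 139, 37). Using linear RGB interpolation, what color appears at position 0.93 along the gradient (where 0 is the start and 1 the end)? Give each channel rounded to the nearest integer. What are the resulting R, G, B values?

R = 62 + 0.93 × (63 − 62) = 62 + 0.93 × 1 = 62.93 → 63
G = 30 + 0.93 × (139 − 30) = 30 + 0.93 × 109 = 131.37 → 131
B = 213 + 0.93 × (37 − 213) = 213 + 0.93 × -176 = 49.32 → 49

(63, 131, 49)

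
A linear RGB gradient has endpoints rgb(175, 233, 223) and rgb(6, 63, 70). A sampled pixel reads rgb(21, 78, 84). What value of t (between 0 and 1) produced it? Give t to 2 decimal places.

0.91

Invert the lerp on the G channel (largest span, 170): t = (78 − 233) / (63 − 233) = -155/-170 = 0.91176.
Check on R: (21 − 175)/(6 − 175) = 0.9112 ✓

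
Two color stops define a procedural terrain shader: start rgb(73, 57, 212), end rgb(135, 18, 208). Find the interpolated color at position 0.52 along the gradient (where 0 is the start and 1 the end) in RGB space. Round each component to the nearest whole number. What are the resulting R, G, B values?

(105, 37, 210)

R = 73 + 0.52 × (135 − 73) = 73 + 0.52 × 62 = 105.24 → 105
G = 57 + 0.52 × (18 − 57) = 57 + 0.52 × -39 = 36.72 → 37
B = 212 + 0.52 × (208 − 212) = 212 + 0.52 × -4 = 209.92 → 210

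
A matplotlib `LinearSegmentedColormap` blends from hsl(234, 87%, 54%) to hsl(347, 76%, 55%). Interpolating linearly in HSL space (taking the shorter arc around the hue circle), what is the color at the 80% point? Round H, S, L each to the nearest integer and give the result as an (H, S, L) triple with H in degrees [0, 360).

(324, 78, 55)

Hue arc: Δh = 347 − 234 = 113° (|Δh| ≤ 180, already the shorter path).
H = 234 + 0.8 × (113) = 324.4 → 324°
S = 87 + 0.8 × (76 − 87) = 78.2 → 78%
L = 54 + 0.8 × (55 − 54) = 54.8 → 55%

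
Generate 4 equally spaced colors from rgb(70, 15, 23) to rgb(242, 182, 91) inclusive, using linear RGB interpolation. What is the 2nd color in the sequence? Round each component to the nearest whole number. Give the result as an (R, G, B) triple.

(127, 71, 46)

With 4 swatches and endpoints inclusive, swatch 2 sits at t = (2 − 1)/(4 − 1) = 1/3 ≈ 0.3333.
R = 70 + 0.3333 × (242 − 70) = 127.328 → 127
G = 15 + 0.3333 × (182 − 15) = 70.661 → 71
B = 23 + 0.3333 × (91 − 23) = 45.664 → 46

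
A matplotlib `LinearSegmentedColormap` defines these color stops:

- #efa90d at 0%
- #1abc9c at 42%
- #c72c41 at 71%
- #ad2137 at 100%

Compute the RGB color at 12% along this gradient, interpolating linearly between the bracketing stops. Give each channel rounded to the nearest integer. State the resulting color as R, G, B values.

12% lies between the 0% and 42% stops, so the local fraction is t = (12 − 0)/(42 − 0) = 12/42 ≈ 0.2857.
#efa90d → (239, 169, 13); #1abc9c → (26, 188, 156).
R = 239 + 0.2857 × (26 − 239) = 178.146 → 178
G = 169 + 0.2857 × (188 − 169) = 174.428 → 174
B = 13 + 0.2857 × (156 − 13) = 53.855 → 54

(178, 174, 54)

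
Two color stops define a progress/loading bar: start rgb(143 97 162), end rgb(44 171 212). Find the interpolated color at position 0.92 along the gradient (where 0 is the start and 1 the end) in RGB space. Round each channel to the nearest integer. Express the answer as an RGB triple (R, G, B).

(52, 165, 208)

R = 143 + 0.92 × (44 − 143) = 143 + 0.92 × -99 = 51.92 → 52
G = 97 + 0.92 × (171 − 97) = 97 + 0.92 × 74 = 165.08 → 165
B = 162 + 0.92 × (212 − 162) = 162 + 0.92 × 50 = 208 → 208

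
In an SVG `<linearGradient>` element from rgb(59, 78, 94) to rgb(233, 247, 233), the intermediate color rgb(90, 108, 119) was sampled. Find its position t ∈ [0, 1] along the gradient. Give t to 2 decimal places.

Invert the lerp on the R channel (largest span, 174): t = (90 − 59) / (233 − 59) = 31/174 = 0.17816.
Check on G: (108 − 78)/(247 − 78) = 0.1775 ✓

0.18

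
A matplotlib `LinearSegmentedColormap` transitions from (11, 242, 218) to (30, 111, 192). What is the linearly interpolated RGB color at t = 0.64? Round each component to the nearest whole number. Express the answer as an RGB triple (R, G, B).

(23, 158, 201)

R = 11 + 0.64 × (30 − 11) = 11 + 0.64 × 19 = 23.16 → 23
G = 242 + 0.64 × (111 − 242) = 242 + 0.64 × -131 = 158.16 → 158
B = 218 + 0.64 × (192 − 218) = 218 + 0.64 × -26 = 201.36 → 201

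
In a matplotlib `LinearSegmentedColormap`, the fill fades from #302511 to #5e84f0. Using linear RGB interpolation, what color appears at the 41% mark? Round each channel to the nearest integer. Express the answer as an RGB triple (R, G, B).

(67, 76, 108)

#302511 → (48, 37, 17); #5e84f0 → (94, 132, 240).
41% corresponds to t = 0.41.
R = 48 + 0.41 × (94 − 48) = 48 + 0.41 × 46 = 66.86 → 67
G = 37 + 0.41 × (132 − 37) = 37 + 0.41 × 95 = 75.95 → 76
B = 17 + 0.41 × (240 − 17) = 17 + 0.41 × 223 = 108.43 → 108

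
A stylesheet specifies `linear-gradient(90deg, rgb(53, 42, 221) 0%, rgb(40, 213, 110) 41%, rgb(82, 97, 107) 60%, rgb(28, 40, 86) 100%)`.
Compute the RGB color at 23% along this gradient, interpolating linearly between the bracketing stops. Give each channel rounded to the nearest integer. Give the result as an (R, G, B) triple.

23% lies between the 0% and 41% stops, so the local fraction is t = (23 − 0)/(41 − 0) = 23/41 ≈ 0.561.
R = 53 + 0.561 × (40 − 53) = 45.707 → 46
G = 42 + 0.561 × (213 − 42) = 137.931 → 138
B = 221 + 0.561 × (110 − 221) = 158.729 → 159

(46, 138, 159)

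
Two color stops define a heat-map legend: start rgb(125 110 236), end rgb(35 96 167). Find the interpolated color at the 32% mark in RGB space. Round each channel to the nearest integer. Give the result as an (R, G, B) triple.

(96, 106, 214)

32% corresponds to t = 0.32.
R = 125 + 0.32 × (35 − 125) = 125 + 0.32 × -90 = 96.2 → 96
G = 110 + 0.32 × (96 − 110) = 110 + 0.32 × -14 = 105.52 → 106
B = 236 + 0.32 × (167 − 236) = 236 + 0.32 × -69 = 213.92 → 214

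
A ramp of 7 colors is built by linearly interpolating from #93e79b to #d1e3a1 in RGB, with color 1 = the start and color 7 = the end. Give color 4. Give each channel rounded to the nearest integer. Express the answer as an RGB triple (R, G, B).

(178, 229, 158)

With 7 swatches and endpoints inclusive, swatch 4 sits at t = (4 − 1)/(7 − 1) = 3/6 ≈ 0.5.
#93e79b → (147, 231, 155); #d1e3a1 → (209, 227, 161).
R = 147 + 0.5 × (209 − 147) = 178 → 178
G = 231 + 0.5 × (227 − 231) = 229 → 229
B = 155 + 0.5 × (161 − 155) = 158 → 158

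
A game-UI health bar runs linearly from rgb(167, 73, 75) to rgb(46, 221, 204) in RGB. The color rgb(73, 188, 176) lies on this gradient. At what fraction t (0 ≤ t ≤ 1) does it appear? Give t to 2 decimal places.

0.78

Invert the lerp on the G channel (largest span, 148): t = (188 − 73) / (221 − 73) = 115/148 = 0.77703.
Check on R: (73 − 167)/(46 − 167) = 0.7769 ✓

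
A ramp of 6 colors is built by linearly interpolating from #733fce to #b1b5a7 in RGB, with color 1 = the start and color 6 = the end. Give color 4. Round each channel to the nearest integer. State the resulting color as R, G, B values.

(152, 134, 183)

With 6 swatches and endpoints inclusive, swatch 4 sits at t = (4 − 1)/(6 − 1) = 3/5 ≈ 0.6.
#733fce → (115, 63, 206); #b1b5a7 → (177, 181, 167).
R = 115 + 0.6 × (177 − 115) = 152.2 → 152
G = 63 + 0.6 × (181 − 63) = 133.8 → 134
B = 206 + 0.6 × (167 − 206) = 182.6 → 183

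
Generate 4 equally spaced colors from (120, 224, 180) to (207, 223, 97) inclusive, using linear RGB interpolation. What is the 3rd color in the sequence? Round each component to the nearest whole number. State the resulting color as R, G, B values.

With 4 swatches and endpoints inclusive, swatch 3 sits at t = (3 − 1)/(4 − 1) = 2/3 ≈ 0.6667.
R = 120 + 0.6667 × (207 − 120) = 178.003 → 178
G = 224 + 0.6667 × (223 − 224) = 223.333 → 223
B = 180 + 0.6667 × (97 − 180) = 124.664 → 125

(178, 223, 125)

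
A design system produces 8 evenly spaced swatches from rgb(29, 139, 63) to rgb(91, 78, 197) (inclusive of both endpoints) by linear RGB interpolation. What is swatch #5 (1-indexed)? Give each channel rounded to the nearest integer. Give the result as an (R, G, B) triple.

(64, 104, 140)

With 8 swatches and endpoints inclusive, swatch 5 sits at t = (5 − 1)/(8 − 1) = 4/7 ≈ 0.5714.
R = 29 + 0.5714 × (91 − 29) = 64.427 → 64
G = 139 + 0.5714 × (78 − 139) = 104.145 → 104
B = 63 + 0.5714 × (197 − 63) = 139.568 → 140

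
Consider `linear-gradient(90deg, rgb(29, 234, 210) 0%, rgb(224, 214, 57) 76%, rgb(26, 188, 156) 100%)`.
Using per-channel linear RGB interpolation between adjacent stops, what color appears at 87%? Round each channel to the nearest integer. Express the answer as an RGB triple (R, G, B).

(133, 202, 102)

87% lies between the 76% and 100% stops, so the local fraction is t = (87 − 76)/(100 − 76) = 11/24 ≈ 0.4583.
R = 224 + 0.4583 × (26 − 224) = 133.257 → 133
G = 214 + 0.4583 × (188 − 214) = 202.084 → 202
B = 57 + 0.4583 × (156 − 57) = 102.372 → 102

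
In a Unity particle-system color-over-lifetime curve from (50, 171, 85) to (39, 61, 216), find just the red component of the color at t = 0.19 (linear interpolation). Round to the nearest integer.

R = 50 + 0.19 × (39 − 50) = 47.91 → 48

48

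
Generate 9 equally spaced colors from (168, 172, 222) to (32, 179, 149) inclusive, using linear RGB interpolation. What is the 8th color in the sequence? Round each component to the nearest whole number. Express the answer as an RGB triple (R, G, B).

(49, 178, 158)

With 9 swatches and endpoints inclusive, swatch 8 sits at t = (8 − 1)/(9 − 1) = 7/8 ≈ 0.875.
R = 168 + 0.875 × (32 − 168) = 49 → 49
G = 172 + 0.875 × (179 − 172) = 178.125 → 178
B = 222 + 0.875 × (149 − 222) = 158.125 → 158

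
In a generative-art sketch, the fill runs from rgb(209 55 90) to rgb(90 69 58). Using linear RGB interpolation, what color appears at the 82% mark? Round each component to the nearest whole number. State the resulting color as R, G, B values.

(111, 66, 64)

82% corresponds to t = 0.82.
R = 209 + 0.82 × (90 − 209) = 209 + 0.82 × -119 = 111.42 → 111
G = 55 + 0.82 × (69 − 55) = 55 + 0.82 × 14 = 66.48 → 66
B = 90 + 0.82 × (58 − 90) = 90 + 0.82 × -32 = 63.76 → 64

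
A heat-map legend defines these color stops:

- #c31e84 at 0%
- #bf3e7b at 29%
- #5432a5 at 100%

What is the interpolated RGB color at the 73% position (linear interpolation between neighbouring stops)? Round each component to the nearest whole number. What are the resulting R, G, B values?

73% lies between the 29% and 100% stops, so the local fraction is t = (73 − 29)/(100 − 29) = 44/71 ≈ 0.6197.
#bf3e7b → (191, 62, 123); #5432a5 → (84, 50, 165).
R = 191 + 0.6197 × (84 − 191) = 124.692 → 125
G = 62 + 0.6197 × (50 − 62) = 54.564 → 55
B = 123 + 0.6197 × (165 − 123) = 149.027 → 149

(125, 55, 149)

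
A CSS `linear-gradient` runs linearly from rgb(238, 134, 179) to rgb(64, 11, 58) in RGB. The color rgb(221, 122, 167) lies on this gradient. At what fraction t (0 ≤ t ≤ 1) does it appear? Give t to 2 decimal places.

Invert the lerp on the R channel (largest span, 174): t = (221 − 238) / (64 − 238) = -17/-174 = 0.097701.
Check on G: (122 − 134)/(11 − 134) = 0.09756 ✓

0.10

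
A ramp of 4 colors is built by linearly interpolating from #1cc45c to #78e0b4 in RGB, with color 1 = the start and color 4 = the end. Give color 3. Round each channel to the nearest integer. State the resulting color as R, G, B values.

With 4 swatches and endpoints inclusive, swatch 3 sits at t = (3 − 1)/(4 − 1) = 2/3 ≈ 0.6667.
#1cc45c → (28, 196, 92); #78e0b4 → (120, 224, 180).
R = 28 + 0.6667 × (120 − 28) = 89.336 → 89
G = 196 + 0.6667 × (224 − 196) = 214.668 → 215
B = 92 + 0.6667 × (180 − 92) = 150.67 → 151

(89, 215, 151)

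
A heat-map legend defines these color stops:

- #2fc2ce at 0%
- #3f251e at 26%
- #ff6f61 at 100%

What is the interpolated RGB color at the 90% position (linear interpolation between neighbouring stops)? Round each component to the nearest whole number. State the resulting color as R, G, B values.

90% lies between the 26% and 100% stops, so the local fraction is t = (90 − 26)/(100 − 26) = 64/74 ≈ 0.8649.
#3f251e → (63, 37, 30); #ff6f61 → (255, 111, 97).
R = 63 + 0.8649 × (255 − 63) = 229.061 → 229
G = 37 + 0.8649 × (111 − 37) = 101.003 → 101
B = 30 + 0.8649 × (97 − 30) = 87.948 → 88

(229, 101, 88)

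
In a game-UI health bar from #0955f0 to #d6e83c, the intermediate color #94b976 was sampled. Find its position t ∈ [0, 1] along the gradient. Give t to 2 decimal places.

0.68

Invert the lerp on the R channel (largest span, 205): t = (148 − 9) / (214 − 9) = 139/205 = 0.67805.
Check on G: (185 − 85)/(232 − 85) = 0.6803 ✓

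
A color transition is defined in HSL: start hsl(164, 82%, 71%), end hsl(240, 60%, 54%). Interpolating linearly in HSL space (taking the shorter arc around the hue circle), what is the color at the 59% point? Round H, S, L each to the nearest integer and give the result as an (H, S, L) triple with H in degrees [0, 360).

(209, 69, 61)

Hue arc: Δh = 240 − 164 = 76° (|Δh| ≤ 180, already the shorter path).
H = 164 + 0.59 × (76) = 208.84 → 209°
S = 82 + 0.59 × (60 − 82) = 69.02 → 69%
L = 71 + 0.59 × (54 − 71) = 60.97 → 61%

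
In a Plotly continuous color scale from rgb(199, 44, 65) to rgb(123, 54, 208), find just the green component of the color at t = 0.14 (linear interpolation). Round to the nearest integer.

45

G = 44 + 0.14 × (54 − 44) = 45.4 → 45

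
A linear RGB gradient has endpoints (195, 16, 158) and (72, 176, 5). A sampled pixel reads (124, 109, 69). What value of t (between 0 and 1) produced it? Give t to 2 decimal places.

0.58

Invert the lerp on the G channel (largest span, 160): t = (109 − 16) / (176 − 16) = 93/160 = 0.58125.
Check on R: (124 − 195)/(72 − 195) = 0.5772 ✓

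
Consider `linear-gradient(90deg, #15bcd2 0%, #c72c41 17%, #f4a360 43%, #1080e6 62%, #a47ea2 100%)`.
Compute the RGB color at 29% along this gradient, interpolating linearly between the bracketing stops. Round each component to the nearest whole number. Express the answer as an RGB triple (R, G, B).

29% lies between the 17% and 43% stops, so the local fraction is t = (29 − 17)/(43 − 17) = 12/26 ≈ 0.4615.
#c72c41 → (199, 44, 65); #f4a360 → (244, 163, 96).
R = 199 + 0.4615 × (244 − 199) = 219.768 → 220
G = 44 + 0.4615 × (163 − 44) = 98.918 → 99
B = 65 + 0.4615 × (96 − 65) = 79.306 → 79

(220, 99, 79)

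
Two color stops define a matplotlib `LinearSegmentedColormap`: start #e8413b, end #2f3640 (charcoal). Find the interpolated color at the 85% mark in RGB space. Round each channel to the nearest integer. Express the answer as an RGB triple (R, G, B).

#e8413b → (232, 65, 59); #2f3640 → (47, 54, 64).
85% corresponds to t = 0.85.
R = 232 + 0.85 × (47 − 232) = 232 + 0.85 × -185 = 74.75 → 75
G = 65 + 0.85 × (54 − 65) = 65 + 0.85 × -11 = 55.65 → 56
B = 59 + 0.85 × (64 − 59) = 59 + 0.85 × 5 = 63.25 → 63

(75, 56, 63)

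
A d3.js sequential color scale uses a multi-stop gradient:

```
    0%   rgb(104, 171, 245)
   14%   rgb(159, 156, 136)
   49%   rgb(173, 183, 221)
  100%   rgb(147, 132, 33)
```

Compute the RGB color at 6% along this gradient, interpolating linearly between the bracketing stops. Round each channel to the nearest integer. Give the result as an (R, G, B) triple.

(128, 165, 198)

6% lies between the 0% and 14% stops, so the local fraction is t = (6 − 0)/(14 − 0) = 6/14 ≈ 0.4286.
R = 104 + 0.4286 × (159 − 104) = 127.573 → 128
G = 171 + 0.4286 × (156 − 171) = 164.571 → 165
B = 245 + 0.4286 × (136 − 245) = 198.283 → 198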